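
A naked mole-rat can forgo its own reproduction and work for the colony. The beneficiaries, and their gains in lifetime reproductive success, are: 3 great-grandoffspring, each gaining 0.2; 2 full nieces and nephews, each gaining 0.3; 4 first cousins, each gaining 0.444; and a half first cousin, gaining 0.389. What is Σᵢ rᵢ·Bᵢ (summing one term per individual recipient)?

0.4713125

r to a great-grandoffspring = 0.125 (three parent–offspring links: r = (1/2)^3 = 1/8).
r to a full niece or nephew = 1/4 (full aunt/uncle↔niece/nephew: two paths of length 3 through the shared grandparent pair: r = 2·(1/2)^3 = 1/4).
r to a first cousin = 0.125 (first cousins share one grandparent pair — two paths of length 4: r = 2·(1/2)^4 = 1/8).
r to a half first cousin = 0.0625 (half first cousins share one grandparent — one path of length 4: r = (1/2)^4 = 1/16).
Summing one r·B term per recipient: 3·0.125·0.2 + 2·0.25·0.3 + 4·0.125·0.444 + 1·0.0625·0.389 = 0.4713125.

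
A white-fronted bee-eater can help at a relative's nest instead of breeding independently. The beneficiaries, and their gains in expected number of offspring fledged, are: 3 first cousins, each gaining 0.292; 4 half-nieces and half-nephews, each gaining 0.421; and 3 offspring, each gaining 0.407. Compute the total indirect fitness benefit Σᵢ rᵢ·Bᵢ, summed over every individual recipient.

r to a first cousin = 0.125 (first cousins share one grandparent pair — two paths of length 4: r = 2·(1/2)^4 = 1/8).
r to a half-niece or half-nephew = 1/8 (half-aunt/uncle↔niece/nephew: one path of length 3: r = (1/2)^3 = 1/8).
r to an offspring = 1/2 (one parent–offspring link: r = (1/2)^1 = 1/2).
Summing one r·B term per recipient: 3·0.125·0.292 + 4·0.125·0.421 + 3·0.5·0.407 = 0.9305.

0.9305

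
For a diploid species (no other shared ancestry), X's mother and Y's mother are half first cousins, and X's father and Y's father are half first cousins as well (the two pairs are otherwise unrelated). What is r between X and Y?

Independent pedigree routes through distinct common ancestors add.
X and Y are related in two ways: half second cousins through their mothers (r = 1/64) and half second cousins through their fathers (r = 1/64).
r = 1/64 + 1/64 = 1/32 = 0.03125.

0.03125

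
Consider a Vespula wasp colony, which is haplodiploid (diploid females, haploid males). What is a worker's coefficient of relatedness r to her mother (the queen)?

One meiotic link between diploid queen and diploid daughter: r = 1/2.

0.5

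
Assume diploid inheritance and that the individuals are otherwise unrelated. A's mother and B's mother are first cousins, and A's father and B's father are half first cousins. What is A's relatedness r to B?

Wright's path rule: contributions from independent ancestry routes add.
A and B are related in two ways: second cousins through their mothers (r = 1/32) and half second cousins through their fathers (r = 1/64).
r = 1/32 + 1/64 = 3/64 = 0.046875.

0.046875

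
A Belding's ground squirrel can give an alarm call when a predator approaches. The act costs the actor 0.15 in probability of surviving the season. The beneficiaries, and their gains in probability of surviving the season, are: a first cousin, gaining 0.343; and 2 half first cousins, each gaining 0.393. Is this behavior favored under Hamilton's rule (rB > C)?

No

Hamilton's rule: the trait is favored when the sum of r·B over every recipient exceeds the actor's cost C.
r to a first cousin = 1/8 (first cousins share one grandparent pair — two paths of length 4: r = 2·(1/2)^4 = 1/8).
r to a half first cousin = 0.0625 (half first cousins share one grandparent — one path of length 4: r = (1/2)^4 = 1/16).
Summing one r·B term per recipient: 1·0.125·0.343 + 2·0.0625·0.393 = 0.092.
0.092 < 0.15: the indirect benefit is less than the cost.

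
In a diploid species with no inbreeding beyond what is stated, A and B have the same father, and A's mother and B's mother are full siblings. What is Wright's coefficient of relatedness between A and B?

Wright's path rule: contributions from independent ancestry routes add.
A and B are related in two ways: half-sibs through their shared father (r = 1/4) and first cousins through their mothers (r = 1/8).
r = 1/4 + 1/8 = 3/8 = 0.375.

0.375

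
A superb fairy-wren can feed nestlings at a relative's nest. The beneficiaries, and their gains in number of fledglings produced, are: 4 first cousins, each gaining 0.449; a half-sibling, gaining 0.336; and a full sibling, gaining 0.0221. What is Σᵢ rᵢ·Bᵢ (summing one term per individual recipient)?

0.31955

r to a first cousin = 0.125 (first cousins share one grandparent pair — two paths of length 4: r = 2·(1/2)^4 = 1/8).
r to a half-sibling = 0.25 (half-sibs share one parent — one path of length 2: r = (1/2)^2 = 1/4).
r to a full sibling = 0.5 (full sibs share both parents — two paths of length 2: r = 2·(1/2)^2 = 1/2).
Summing one r·B term per recipient: 4·0.125·0.449 + 1·0.25·0.336 + 1·0.5·0.0221 = 0.31955.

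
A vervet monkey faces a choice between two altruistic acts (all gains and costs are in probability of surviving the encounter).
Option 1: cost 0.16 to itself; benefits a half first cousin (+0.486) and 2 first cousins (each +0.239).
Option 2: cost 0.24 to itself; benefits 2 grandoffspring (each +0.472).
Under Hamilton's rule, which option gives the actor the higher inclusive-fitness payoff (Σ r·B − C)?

Option 1: r to a half first cousin = 0.0625.
Option 1: r to a first cousin = 0.125.
Option 1: Σ r·B − C = (1·0.0625·0.486 + 2·0.125·0.239) − 0.16 = -0.069875.
Option 2: r to a grandoffspring = 0.25.
Option 2: Σ r·B − C = (2·0.25·0.472) − 0.24 = -0.004.
Option 2 has the higher net inclusive-fitness payoff.

Option 2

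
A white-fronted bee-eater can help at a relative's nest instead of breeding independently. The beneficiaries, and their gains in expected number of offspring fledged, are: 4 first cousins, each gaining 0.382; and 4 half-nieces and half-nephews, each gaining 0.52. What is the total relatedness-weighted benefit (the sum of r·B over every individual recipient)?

0.451

r to a first cousin = 0.125 (first cousins share one grandparent pair — two paths of length 4: r = 2·(1/2)^4 = 1/8).
r to a half-niece or half-nephew = 0.125 (half-aunt/uncle↔niece/nephew: one path of length 3: r = (1/2)^3 = 1/8).
Summing one r·B term per recipient: 4·0.125·0.382 + 4·0.125·0.52 = 0.451.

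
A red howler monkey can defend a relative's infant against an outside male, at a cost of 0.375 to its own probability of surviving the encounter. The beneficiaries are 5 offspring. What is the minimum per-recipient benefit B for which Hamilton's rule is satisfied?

r to an offspring = 0.5 (one parent–offspring link: r = (1/2)^1 = 1/2).
Hamilton's rule with n recipients of equal r: n·r·B > C, so B > C/(n·r) = 0.375/(5·0.5) = 0.15.

0.15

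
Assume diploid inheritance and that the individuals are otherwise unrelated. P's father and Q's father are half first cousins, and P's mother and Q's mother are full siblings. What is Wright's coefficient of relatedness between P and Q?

Independent pedigree routes through distinct common ancestors add.
P and Q are related in two ways: half second cousins through their fathers (r = 1/64) and first cousins through their mothers (r = 1/8).
r = 1/64 + 1/8 = 9/64 = 0.140625.

0.140625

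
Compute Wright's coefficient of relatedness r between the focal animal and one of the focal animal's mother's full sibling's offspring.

0.125

Each parent–offspring link contributes a factor of 1/2, and independent paths through distinct common ancestors add.
First cousins share one grandparent pair — two paths of length 4: r = 2·(1/2)^4 = 1/8.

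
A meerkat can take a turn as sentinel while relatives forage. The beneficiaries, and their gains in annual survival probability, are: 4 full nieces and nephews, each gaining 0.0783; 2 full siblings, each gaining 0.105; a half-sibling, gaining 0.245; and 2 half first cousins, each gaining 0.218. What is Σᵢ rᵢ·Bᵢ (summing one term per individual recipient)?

r to a full niece or nephew = 1/4 (full aunt/uncle↔niece/nephew: two paths of length 3 through the shared grandparent pair: r = 2·(1/2)^3 = 1/4).
r to a full sibling = 0.5 (full sibs share both parents — two paths of length 2: r = 2·(1/2)^2 = 1/2).
r to a half-sibling = 0.25 (half-sibs share one parent — one path of length 2: r = (1/2)^2 = 1/4).
r to a half first cousin = 0.0625 (half first cousins share one grandparent — one path of length 4: r = (1/2)^4 = 1/16).
Summing one r·B term per recipient: 4·0.25·0.0783 + 2·0.5·0.105 + 1·0.25·0.245 + 2·0.0625·0.218 = 0.2718.

0.2718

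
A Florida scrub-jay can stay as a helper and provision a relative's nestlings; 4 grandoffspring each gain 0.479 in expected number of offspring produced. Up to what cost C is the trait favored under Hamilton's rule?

0.479

r to a grandoffspring = 1/4 (two parent–offspring links: r = (1/2)^2 = 1/4).
Hamilton's rule: n·r·B > C, so the trait is favored while C < n·r·B = 4·0.25·0.479 = 0.479.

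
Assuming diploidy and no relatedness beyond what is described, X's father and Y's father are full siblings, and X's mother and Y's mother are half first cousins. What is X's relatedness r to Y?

0.140625

Independent pedigree routes through distinct common ancestors add.
X and Y are related in two ways: first cousins through their fathers (r = 1/8) and half second cousins through their mothers (r = 1/64).
r = 1/8 + 1/64 = 9/64 = 0.140625.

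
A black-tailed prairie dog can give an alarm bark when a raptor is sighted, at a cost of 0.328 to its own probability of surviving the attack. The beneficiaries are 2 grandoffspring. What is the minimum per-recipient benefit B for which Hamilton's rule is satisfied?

r to a grandoffspring = 0.25 (two parent–offspring links: r = (1/2)^2 = 1/4).
Hamilton's rule with n recipients of equal r: n·r·B > C, so B > C/(n·r) = 0.328/(2·0.25) = 0.656.

0.656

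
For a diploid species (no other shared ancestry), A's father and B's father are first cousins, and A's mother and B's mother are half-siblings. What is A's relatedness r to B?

0.09375

Wright's path rule: contributions from independent ancestry routes add.
A and B are related in two ways: second cousins through their fathers (r = 1/32) and half first cousins through their mothers (r = 1/16).
r = 1/32 + 1/16 = 3/32 = 0.09375.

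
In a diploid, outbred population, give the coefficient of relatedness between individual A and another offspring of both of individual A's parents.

0.5

Each parent–offspring link contributes a factor of 1/2, and independent paths through distinct common ancestors add.
Full sibs share both parents — two paths of length 2: r = 2·(1/2)^2 = 1/2.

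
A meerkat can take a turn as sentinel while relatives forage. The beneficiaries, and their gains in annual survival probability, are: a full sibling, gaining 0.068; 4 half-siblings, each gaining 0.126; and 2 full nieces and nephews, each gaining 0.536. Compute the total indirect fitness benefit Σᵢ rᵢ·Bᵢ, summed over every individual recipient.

0.428

r to a full sibling = 1/2 (full sibs share both parents — two paths of length 2: r = 2·(1/2)^2 = 1/2).
r to a half-sibling = 0.25 (half-sibs share one parent — one path of length 2: r = (1/2)^2 = 1/4).
r to a full niece or nephew = 1/4 (full aunt/uncle↔niece/nephew: two paths of length 3 through the shared grandparent pair: r = 2·(1/2)^3 = 1/4).
Summing one r·B term per recipient: 1·0.5·0.068 + 4·0.25·0.126 + 2·0.25·0.536 = 0.428.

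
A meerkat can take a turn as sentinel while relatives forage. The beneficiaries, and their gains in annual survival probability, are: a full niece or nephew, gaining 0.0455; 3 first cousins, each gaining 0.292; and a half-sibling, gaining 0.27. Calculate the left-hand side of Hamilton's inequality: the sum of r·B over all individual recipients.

r to a full niece or nephew = 0.25 (full aunt/uncle↔niece/nephew: two paths of length 3 through the shared grandparent pair: r = 2·(1/2)^3 = 1/4).
r to a first cousin = 0.125 (first cousins share one grandparent pair — two paths of length 4: r = 2·(1/2)^4 = 1/8).
r to a half-sibling = 0.25 (half-sibs share one parent — one path of length 2: r = (1/2)^2 = 1/4).
Summing one r·B term per recipient: 1·0.25·0.0455 + 3·0.125·0.292 + 1·0.25·0.27 = 0.188375.

0.188375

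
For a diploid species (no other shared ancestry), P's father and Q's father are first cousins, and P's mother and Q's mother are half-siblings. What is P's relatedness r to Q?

0.09375

Relatedness sums over independent paths through distinct common ancestors.
P and Q are related in two ways: second cousins through their fathers (r = 1/32) and half first cousins through their mothers (r = 1/16).
r = 1/32 + 1/16 = 3/32 = 0.09375.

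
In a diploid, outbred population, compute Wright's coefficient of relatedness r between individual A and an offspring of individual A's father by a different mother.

0.25

Each parent–offspring link contributes a factor of 1/2, and independent paths through distinct common ancestors add.
Half-sibs share one parent — one path of length 2: r = (1/2)^2 = 1/4.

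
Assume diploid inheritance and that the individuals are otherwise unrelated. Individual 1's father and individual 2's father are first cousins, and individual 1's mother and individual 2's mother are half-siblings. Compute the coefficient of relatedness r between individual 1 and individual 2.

Independent pedigree routes through distinct common ancestors add.
Individual 1 and individual 2 are related in two ways: second cousins through their fathers (r = 1/32) and half first cousins through their mothers (r = 1/16).
r = 1/32 + 1/16 = 0.09375.

0.09375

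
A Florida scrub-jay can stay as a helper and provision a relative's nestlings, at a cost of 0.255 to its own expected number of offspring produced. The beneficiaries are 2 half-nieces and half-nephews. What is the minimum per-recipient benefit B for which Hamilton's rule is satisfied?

r to a half-niece or half-nephew = 1/8 (half-aunt/uncle↔niece/nephew: one path of length 3: r = (1/2)^3 = 1/8).
Hamilton's rule with n recipients of equal r: n·r·B > C, so B > C/(n·r) = 0.255/(2·0.125) = 1.02.

1.02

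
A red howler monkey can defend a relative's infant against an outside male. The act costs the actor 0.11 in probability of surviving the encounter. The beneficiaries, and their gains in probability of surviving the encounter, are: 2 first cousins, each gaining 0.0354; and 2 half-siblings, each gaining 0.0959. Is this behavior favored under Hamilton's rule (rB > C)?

No

Hamilton's rule: the trait is favored when the sum of r·B over every recipient exceeds the actor's cost C.
r to a first cousin = 0.125 (first cousins share one grandparent pair — two paths of length 4: r = 2·(1/2)^4 = 1/8).
r to a half-sibling = 1/4 (half-sibs share one parent — one path of length 2: r = (1/2)^2 = 1/4).
Summing one r·B term per recipient: 2·0.125·0.0354 + 2·0.25·0.0959 = 0.0568.
0.0568 < 0.11: the indirect benefit is less than the cost.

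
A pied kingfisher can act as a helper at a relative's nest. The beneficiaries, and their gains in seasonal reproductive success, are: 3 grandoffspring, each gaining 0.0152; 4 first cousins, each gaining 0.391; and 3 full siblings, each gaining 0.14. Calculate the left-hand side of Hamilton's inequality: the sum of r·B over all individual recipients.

0.4169

r to a grandoffspring = 1/4 (two parent–offspring links: r = (1/2)^2 = 1/4).
r to a first cousin = 0.125 (first cousins share one grandparent pair — two paths of length 4: r = 2·(1/2)^4 = 1/8).
r to a full sibling = 0.5 (full sibs share both parents — two paths of length 2: r = 2·(1/2)^2 = 1/2).
Summing one r·B term per recipient: 3·0.25·0.0152 + 4·0.125·0.391 + 3·0.5·0.14 = 0.4169.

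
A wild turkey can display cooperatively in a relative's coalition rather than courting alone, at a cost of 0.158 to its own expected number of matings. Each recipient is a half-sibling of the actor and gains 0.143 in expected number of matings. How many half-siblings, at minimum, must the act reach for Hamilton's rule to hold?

r to a half-sibling = 1/4 (half-sibs share one parent — one path of length 2: r = (1/2)^2 = 1/4).
Hamilton's rule: n·r·B > C  ⇒  n > C/(r·B) = 0.158/(0.25·0.143) = 4.42.
The smallest integer exceeding 4.42 is 5.

5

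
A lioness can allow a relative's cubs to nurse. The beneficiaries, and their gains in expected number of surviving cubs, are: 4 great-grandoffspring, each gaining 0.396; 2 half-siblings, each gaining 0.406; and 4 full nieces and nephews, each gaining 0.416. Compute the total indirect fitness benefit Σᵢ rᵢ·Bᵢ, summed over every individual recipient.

0.817

r to a great-grandoffspring = 1/8 (three parent–offspring links: r = (1/2)^3 = 1/8).
r to a half-sibling = 1/4 (half-sibs share one parent — one path of length 2: r = (1/2)^2 = 1/4).
r to a full niece or nephew = 1/4 (full aunt/uncle↔niece/nephew: two paths of length 3 through the shared grandparent pair: r = 2·(1/2)^3 = 1/4).
Summing one r·B term per recipient: 4·0.125·0.396 + 2·0.25·0.406 + 4·0.25·0.416 = 0.817.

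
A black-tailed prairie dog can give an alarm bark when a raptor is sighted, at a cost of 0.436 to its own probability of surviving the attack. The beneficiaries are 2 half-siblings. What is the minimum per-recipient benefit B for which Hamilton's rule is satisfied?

r to a half-sibling = 1/4 (half-sibs share one parent — one path of length 2: r = (1/2)^2 = 1/4).
Hamilton's rule with n recipients of equal r: n·r·B > C, so B > C/(n·r) = 0.436/(2·0.25) = 0.872.

0.872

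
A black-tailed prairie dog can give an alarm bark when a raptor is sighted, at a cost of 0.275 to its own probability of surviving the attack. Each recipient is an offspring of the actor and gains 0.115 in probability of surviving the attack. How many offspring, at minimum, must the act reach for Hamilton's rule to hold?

r to an offspring = 1/2 (one parent–offspring link: r = (1/2)^1 = 1/2).
Hamilton's rule: n·r·B > C  ⇒  n > C/(r·B) = 0.275/(0.5·0.115) = 4.783.
The smallest integer exceeding 4.783 is 5.

5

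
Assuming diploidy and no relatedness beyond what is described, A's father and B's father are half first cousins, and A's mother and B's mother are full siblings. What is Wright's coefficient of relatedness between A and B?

Wright's path rule: contributions from independent ancestry routes add.
A and B are related in two ways: half second cousins through their fathers (r = 1/64) and first cousins through their mothers (r = 1/8).
r = 1/64 + 1/8 = 0.140625.

0.140625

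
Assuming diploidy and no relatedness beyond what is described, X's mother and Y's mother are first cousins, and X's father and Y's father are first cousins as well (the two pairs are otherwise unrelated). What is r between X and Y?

0.0625

With two independent routes of shared ancestry, r is the sum of the two contributions.
X and Y are related in two ways: second cousins through their mothers (r = 1/32) and second cousins through their fathers (r = 1/32).
r = 1/32 + 1/32 = 1/16 = 0.0625.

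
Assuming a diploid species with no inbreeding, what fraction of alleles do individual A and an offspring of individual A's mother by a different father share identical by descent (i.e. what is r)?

Each parent–offspring link contributes a factor of 1/2, and independent paths through distinct common ancestors add.
Half-sibs share one parent — one path of length 2: r = (1/2)^2 = 1/4.

0.25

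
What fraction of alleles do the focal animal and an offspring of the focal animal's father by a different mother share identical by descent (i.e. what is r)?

0.25

Each parent–offspring link contributes a factor of 1/2, and independent paths through distinct common ancestors add.
Half-sibs share one parent — one path of length 2: r = (1/2)^2 = 1/4.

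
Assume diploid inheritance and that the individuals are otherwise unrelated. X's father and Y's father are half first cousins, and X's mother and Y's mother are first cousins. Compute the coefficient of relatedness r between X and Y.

0.046875

Wright's path rule: contributions from independent ancestry routes add.
X and Y are related in two ways: half second cousins through their fathers (r = 1/64) and second cousins through their mothers (r = 1/32).
r = 1/64 + 1/32 = 3/64 = 0.046875.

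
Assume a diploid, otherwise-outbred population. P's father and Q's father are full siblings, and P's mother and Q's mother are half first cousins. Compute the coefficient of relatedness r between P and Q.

0.140625

Wright's path rule: contributions from independent ancestry routes add.
P and Q are related in two ways: first cousins through their fathers (r = 1/8) and half second cousins through their mothers (r = 1/64).
r = 1/8 + 1/64 = 0.140625.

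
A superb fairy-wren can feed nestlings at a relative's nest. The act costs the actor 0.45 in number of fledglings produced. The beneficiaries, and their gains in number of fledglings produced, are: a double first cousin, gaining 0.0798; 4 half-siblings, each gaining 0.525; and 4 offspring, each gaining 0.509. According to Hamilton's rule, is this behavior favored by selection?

Yes

Hamilton's rule: the trait is favored when the sum of r·B over every recipient exceeds the actor's cost C.
r to a double first cousin = 1/4 (double first cousins share both grandparent pairs — four paths of length 4: r = 4·(1/2)^4 = 1/4).
r to a half-sibling = 1/4 (half-sibs share one parent — one path of length 2: r = (1/2)^2 = 1/4).
r to an offspring = 1/2 (one parent–offspring link: r = (1/2)^1 = 1/2).
Summing one r·B term per recipient: 1·0.25·0.0798 + 4·0.25·0.525 + 4·0.5·0.509 = 1.56295.
1.56295 > 0.45: the indirect benefit exceeds the cost.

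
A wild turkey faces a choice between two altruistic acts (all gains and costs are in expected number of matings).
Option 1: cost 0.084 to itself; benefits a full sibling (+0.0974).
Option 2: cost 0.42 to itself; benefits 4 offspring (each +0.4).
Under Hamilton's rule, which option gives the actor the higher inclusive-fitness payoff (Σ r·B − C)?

Option 1: r to a full sibling = 0.5.
Option 1: Σ r·B − C = (1·0.5·0.0974) − 0.084 = -0.0353.
Option 2: r to an offspring = 0.5.
Option 2: Σ r·B − C = (4·0.5·0.4) − 0.42 = 0.38.
Option 2 has the higher net inclusive-fitness payoff.

Option 2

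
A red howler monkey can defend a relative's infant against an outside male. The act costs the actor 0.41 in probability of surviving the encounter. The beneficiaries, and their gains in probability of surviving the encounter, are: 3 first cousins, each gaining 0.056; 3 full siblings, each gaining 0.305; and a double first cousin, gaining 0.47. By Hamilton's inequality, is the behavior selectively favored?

Hamilton's rule: the trait is favored when the sum of r·B over every recipient exceeds the actor's cost C.
r to a first cousin = 1/8 (first cousins share one grandparent pair — two paths of length 4: r = 2·(1/2)^4 = 1/8).
r to a full sibling = 1/2 (full sibs share both parents — two paths of length 2: r = 2·(1/2)^2 = 1/2).
r to a double first cousin = 1/4 (double first cousins share both grandparent pairs — four paths of length 4: r = 4·(1/2)^4 = 1/4).
Summing one r·B term per recipient: 3·0.125·0.056 + 3·0.5·0.305 + 1·0.25·0.47 = 0.596.
0.596 > 0.41: the indirect benefit exceeds the cost.

Yes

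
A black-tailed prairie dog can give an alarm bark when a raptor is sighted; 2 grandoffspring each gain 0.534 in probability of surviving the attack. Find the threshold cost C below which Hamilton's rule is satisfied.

0.267

r to a grandoffspring = 1/4 (two parent–offspring links: r = (1/2)^2 = 1/4).
Hamilton's rule: n·r·B > C, so the trait is favored while C < n·r·B = 2·0.25·0.534 = 0.267.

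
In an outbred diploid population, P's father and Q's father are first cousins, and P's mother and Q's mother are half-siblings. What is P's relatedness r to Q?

Wright's path rule: contributions from independent ancestry routes add.
P and Q are related in two ways: second cousins through their fathers (r = 1/32) and half first cousins through their mothers (r = 1/16).
r = 1/32 + 1/16 = 0.09375.

0.09375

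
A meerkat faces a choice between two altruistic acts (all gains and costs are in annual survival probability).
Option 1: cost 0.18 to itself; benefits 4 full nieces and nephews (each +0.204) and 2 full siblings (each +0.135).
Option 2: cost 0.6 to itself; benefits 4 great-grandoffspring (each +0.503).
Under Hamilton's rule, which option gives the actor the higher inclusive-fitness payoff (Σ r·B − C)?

Option 1

Option 1: r to a full niece or nephew = 0.25.
Option 1: r to a full sibling = 0.5.
Option 1: Σ r·B − C = (4·0.25·0.204 + 2·0.5·0.135) − 0.18 = 0.159.
Option 2: r to a great-grandoffspring = 0.125.
Option 2: Σ r·B − C = (4·0.125·0.503) − 0.6 = -0.3485.
Option 1 has the higher net inclusive-fitness payoff.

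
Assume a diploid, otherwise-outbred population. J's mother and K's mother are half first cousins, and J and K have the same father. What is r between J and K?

0.265625

Independent pedigree routes through distinct common ancestors add.
J and K are related in two ways: half second cousins through their mothers (r = 1/64) and half-sibs through their shared father (r = 1/4).
r = 1/64 + 1/4 = 0.265625.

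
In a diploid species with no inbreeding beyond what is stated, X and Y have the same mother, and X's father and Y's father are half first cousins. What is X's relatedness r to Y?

0.265625

With two independent routes of shared ancestry, r is the sum of the two contributions.
X and Y are related in two ways: half-sibs through their shared mother (r = 1/4) and half second cousins through their fathers (r = 1/64).
r = 1/4 + 1/64 = 17/64 = 0.265625.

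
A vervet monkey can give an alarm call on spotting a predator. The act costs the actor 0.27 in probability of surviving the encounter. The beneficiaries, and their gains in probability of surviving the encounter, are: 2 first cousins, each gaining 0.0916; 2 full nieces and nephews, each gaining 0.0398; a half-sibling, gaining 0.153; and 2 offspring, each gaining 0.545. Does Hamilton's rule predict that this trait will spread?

Hamilton's rule: the trait is favored when the sum of r·B over every recipient exceeds the actor's cost C.
r to a first cousin = 1/8 (first cousins share one grandparent pair — two paths of length 4: r = 2·(1/2)^4 = 1/8).
r to a full niece or nephew = 1/4 (full aunt/uncle↔niece/nephew: two paths of length 3 through the shared grandparent pair: r = 2·(1/2)^3 = 1/4).
r to a half-sibling = 1/4 (half-sibs share one parent — one path of length 2: r = (1/2)^2 = 1/4).
r to an offspring = 1/2 (one parent–offspring link: r = (1/2)^1 = 1/2).
Summing one r·B term per recipient: 2·0.125·0.0916 + 2·0.25·0.0398 + 1·0.25·0.153 + 2·0.5·0.545 = 0.62605.
0.62605 > 0.27: the indirect benefit exceeds the cost.

Yes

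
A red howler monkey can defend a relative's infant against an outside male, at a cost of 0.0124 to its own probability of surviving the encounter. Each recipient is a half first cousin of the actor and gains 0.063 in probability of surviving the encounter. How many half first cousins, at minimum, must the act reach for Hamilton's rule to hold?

4

r to a half first cousin = 1/16 (half first cousins share one grandparent — one path of length 4: r = (1/2)^4 = 1/16).
Hamilton's rule: n·r·B > C  ⇒  n > C/(r·B) = 0.0124/(0.0625·0.063) = 3.149.
The smallest integer exceeding 3.149 is 4.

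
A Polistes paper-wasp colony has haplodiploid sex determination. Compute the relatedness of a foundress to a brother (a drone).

Her haploid brother carries none of their father's genes and a random half of their mother's genome; that half matches the maternal half of her own genome with probability 1/2: r = 1/2 · 1/2 = 1/4.

0.25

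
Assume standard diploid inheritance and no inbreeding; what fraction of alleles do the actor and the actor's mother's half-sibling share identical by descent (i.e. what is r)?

0.125

Each parent–offspring link contributes a factor of 1/2, and independent paths through distinct common ancestors add.
Half-aunt/uncle↔niece/nephew: one path of length 3: r = (1/2)^3 = 1/8.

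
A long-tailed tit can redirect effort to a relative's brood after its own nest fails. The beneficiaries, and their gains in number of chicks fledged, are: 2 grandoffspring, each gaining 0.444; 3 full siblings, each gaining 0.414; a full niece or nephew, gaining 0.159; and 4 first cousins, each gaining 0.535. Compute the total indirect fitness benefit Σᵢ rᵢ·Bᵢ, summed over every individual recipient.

1.15025

r to a grandoffspring = 1/4 (two parent–offspring links: r = (1/2)^2 = 1/4).
r to a full sibling = 0.5 (full sibs share both parents — two paths of length 2: r = 2·(1/2)^2 = 1/2).
r to a full niece or nephew = 1/4 (full aunt/uncle↔niece/nephew: two paths of length 3 through the shared grandparent pair: r = 2·(1/2)^3 = 1/4).
r to a first cousin = 0.125 (first cousins share one grandparent pair — two paths of length 4: r = 2·(1/2)^4 = 1/8).
Summing one r·B term per recipient: 2·0.25·0.444 + 3·0.5·0.414 + 1·0.25·0.159 + 4·0.125·0.535 = 1.15025.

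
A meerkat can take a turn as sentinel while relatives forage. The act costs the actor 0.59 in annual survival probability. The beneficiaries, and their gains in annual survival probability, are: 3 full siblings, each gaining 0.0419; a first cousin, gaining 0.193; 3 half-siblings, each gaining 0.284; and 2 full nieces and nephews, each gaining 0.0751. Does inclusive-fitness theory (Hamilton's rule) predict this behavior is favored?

Hamilton's rule: the trait is favored when the sum of r·B over every recipient exceeds the actor's cost C.
r to a full sibling = 0.5 (full sibs share both parents — two paths of length 2: r = 2·(1/2)^2 = 1/2).
r to a first cousin = 0.125 (first cousins share one grandparent pair — two paths of length 4: r = 2·(1/2)^4 = 1/8).
r to a half-sibling = 0.25 (half-sibs share one parent — one path of length 2: r = (1/2)^2 = 1/4).
r to a full niece or nephew = 1/4 (full aunt/uncle↔niece/nephew: two paths of length 3 through the shared grandparent pair: r = 2·(1/2)^3 = 1/4).
Summing one r·B term per recipient: 3·0.5·0.0419 + 1·0.125·0.193 + 3·0.25·0.284 + 2·0.25·0.0751 = 0.337525.
0.337525 < 0.59: the indirect benefit is less than the cost.

No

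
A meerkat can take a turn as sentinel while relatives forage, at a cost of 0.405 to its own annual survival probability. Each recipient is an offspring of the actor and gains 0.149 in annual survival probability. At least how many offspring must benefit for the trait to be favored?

r to an offspring = 1/2 (one parent–offspring link: r = (1/2)^1 = 1/2).
Hamilton's rule: n·r·B > C  ⇒  n > C/(r·B) = 0.405/(0.5·0.149) = 5.436.
The smallest integer exceeding 5.436 is 6.

6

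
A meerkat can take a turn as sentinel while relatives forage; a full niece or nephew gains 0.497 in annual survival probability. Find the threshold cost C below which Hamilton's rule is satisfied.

0.12425

r to a full niece or nephew = 0.25 (full aunt/uncle↔niece/nephew: two paths of length 3 through the shared grandparent pair: r = 2·(1/2)^3 = 1/4).
Hamilton's rule: n·r·B > C, so the trait is favored while C < n·r·B = 1·0.25·0.497 = 0.12425.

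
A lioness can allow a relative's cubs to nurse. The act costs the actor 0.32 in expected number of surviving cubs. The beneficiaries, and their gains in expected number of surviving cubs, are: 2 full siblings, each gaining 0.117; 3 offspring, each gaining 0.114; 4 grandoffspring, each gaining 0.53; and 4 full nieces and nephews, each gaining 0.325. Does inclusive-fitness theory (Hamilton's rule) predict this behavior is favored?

Yes

Hamilton's rule: the trait is favored when the sum of r·B over every recipient exceeds the actor's cost C.
r to a full sibling = 0.5 (full sibs share both parents — two paths of length 2: r = 2·(1/2)^2 = 1/2).
r to an offspring = 0.5 (one parent–offspring link: r = (1/2)^1 = 1/2).
r to a grandoffspring = 1/4 (two parent–offspring links: r = (1/2)^2 = 1/4).
r to a full niece or nephew = 0.25 (full aunt/uncle↔niece/nephew: two paths of length 3 through the shared grandparent pair: r = 2·(1/2)^3 = 1/4).
Summing one r·B term per recipient: 2·0.5·0.117 + 3·0.5·0.114 + 4·0.25·0.53 + 4·0.25·0.325 = 1.143.
1.143 > 0.32: the indirect benefit exceeds the cost.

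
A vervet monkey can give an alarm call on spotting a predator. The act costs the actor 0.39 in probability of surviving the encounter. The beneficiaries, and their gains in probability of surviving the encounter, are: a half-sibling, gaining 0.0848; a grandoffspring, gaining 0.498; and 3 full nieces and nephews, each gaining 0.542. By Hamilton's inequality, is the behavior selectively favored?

Hamilton's rule: the trait is favored when the sum of r·B over every recipient exceeds the actor's cost C.
r to a half-sibling = 0.25 (half-sibs share one parent — one path of length 2: r = (1/2)^2 = 1/4).
r to a grandoffspring = 0.25 (two parent–offspring links: r = (1/2)^2 = 1/4).
r to a full niece or nephew = 1/4 (full aunt/uncle↔niece/nephew: two paths of length 3 through the shared grandparent pair: r = 2·(1/2)^3 = 1/4).
Summing one r·B term per recipient: 1·0.25·0.0848 + 1·0.25·0.498 + 3·0.25·0.542 = 0.5522.
0.5522 > 0.39: the indirect benefit exceeds the cost.

Yes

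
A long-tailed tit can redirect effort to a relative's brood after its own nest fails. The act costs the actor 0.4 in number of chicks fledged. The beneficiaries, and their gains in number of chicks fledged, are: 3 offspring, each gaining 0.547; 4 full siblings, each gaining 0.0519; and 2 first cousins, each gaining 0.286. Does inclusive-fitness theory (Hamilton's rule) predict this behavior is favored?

Yes

Hamilton's rule: the trait is favored when the sum of r·B over every recipient exceeds the actor's cost C.
r to an offspring = 1/2 (one parent–offspring link: r = (1/2)^1 = 1/2).
r to a full sibling = 0.5 (full sibs share both parents — two paths of length 2: r = 2·(1/2)^2 = 1/2).
r to a first cousin = 0.125 (first cousins share one grandparent pair — two paths of length 4: r = 2·(1/2)^4 = 1/8).
Summing one r·B term per recipient: 3·0.5·0.547 + 4·0.5·0.0519 + 2·0.125·0.286 = 0.9958.
0.9958 > 0.4: the indirect benefit exceeds the cost.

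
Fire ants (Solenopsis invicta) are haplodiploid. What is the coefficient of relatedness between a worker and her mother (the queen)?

One meiotic link between diploid queen and diploid daughter: r = 1/2.

0.5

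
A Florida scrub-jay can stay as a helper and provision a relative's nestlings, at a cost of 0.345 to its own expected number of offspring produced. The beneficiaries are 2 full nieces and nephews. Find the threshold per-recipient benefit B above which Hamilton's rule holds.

r to a full niece or nephew = 1/4 (full aunt/uncle↔niece/nephew: two paths of length 3 through the shared grandparent pair: r = 2·(1/2)^3 = 1/4).
Hamilton's rule with n recipients of equal r: n·r·B > C, so B > C/(n·r) = 0.345/(2·0.25) = 0.69.

0.69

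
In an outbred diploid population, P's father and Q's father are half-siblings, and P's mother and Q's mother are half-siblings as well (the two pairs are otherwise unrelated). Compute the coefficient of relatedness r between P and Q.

0.125

Relatedness sums over independent paths through distinct common ancestors.
P and Q are related in two ways: half first cousins through their fathers (r = 1/16) and half first cousins through their mothers (r = 1/16).
r = 1/16 + 1/16 = 1/8 = 0.125.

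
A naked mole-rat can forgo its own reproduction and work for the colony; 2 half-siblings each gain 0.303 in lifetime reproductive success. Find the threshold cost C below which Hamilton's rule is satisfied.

0.1515

r to a half-sibling = 1/4 (half-sibs share one parent — one path of length 2: r = (1/2)^2 = 1/4).
Hamilton's rule: n·r·B > C, so the trait is favored while C < n·r·B = 2·0.25·0.303 = 0.1515.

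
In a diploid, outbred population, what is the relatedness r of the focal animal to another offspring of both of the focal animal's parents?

Each parent–offspring link contributes a factor of 1/2, and independent paths through distinct common ancestors add.
Full sibs share both parents — two paths of length 2: r = 2·(1/2)^2 = 1/2.

0.5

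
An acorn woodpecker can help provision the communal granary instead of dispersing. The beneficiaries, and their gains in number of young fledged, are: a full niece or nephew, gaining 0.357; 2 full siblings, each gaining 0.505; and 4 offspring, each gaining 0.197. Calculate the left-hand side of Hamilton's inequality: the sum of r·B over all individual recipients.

r to a full niece or nephew = 0.25 (full aunt/uncle↔niece/nephew: two paths of length 3 through the shared grandparent pair: r = 2·(1/2)^3 = 1/4).
r to a full sibling = 0.5 (full sibs share both parents — two paths of length 2: r = 2·(1/2)^2 = 1/2).
r to an offspring = 1/2 (one parent–offspring link: r = (1/2)^1 = 1/2).
Summing one r·B term per recipient: 1·0.25·0.357 + 2·0.5·0.505 + 4·0.5·0.197 = 0.98825.

0.98825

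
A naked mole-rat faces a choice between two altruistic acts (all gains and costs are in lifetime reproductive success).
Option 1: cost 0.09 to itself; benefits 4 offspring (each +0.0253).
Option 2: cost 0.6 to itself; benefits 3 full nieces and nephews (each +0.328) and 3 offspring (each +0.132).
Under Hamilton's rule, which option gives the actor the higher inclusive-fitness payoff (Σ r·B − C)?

Option 1: r to an offspring = 0.5.
Option 1: Σ r·B − C = (4·0.5·0.0253) − 0.09 = -0.0394.
Option 2: r to a full niece or nephew = 0.25.
Option 2: r to an offspring = 0.5.
Option 2: Σ r·B − C = (3·0.25·0.328 + 3·0.5·0.132) − 0.6 = -0.156.
Option 1 has the higher net inclusive-fitness payoff.

Option 1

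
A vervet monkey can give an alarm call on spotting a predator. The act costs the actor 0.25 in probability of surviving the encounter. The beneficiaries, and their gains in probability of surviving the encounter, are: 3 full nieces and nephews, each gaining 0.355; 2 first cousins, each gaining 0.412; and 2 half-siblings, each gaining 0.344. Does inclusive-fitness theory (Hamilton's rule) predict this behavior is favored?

Yes

Hamilton's rule: the trait is favored when the sum of r·B over every recipient exceeds the actor's cost C.
r to a full niece or nephew = 1/4 (full aunt/uncle↔niece/nephew: two paths of length 3 through the shared grandparent pair: r = 2·(1/2)^3 = 1/4).
r to a first cousin = 1/8 (first cousins share one grandparent pair — two paths of length 4: r = 2·(1/2)^4 = 1/8).
r to a half-sibling = 1/4 (half-sibs share one parent — one path of length 2: r = (1/2)^2 = 1/4).
Summing one r·B term per recipient: 3·0.25·0.355 + 2·0.125·0.412 + 2·0.25·0.344 = 0.54125.
0.54125 > 0.25: the indirect benefit exceeds the cost.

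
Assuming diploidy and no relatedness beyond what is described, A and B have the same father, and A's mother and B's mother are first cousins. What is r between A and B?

0.28125

With two independent routes of shared ancestry, r is the sum of the two contributions.
A and B are related in two ways: half-sibs through their shared father (r = 1/4) and second cousins through their mothers (r = 1/32).
r = 1/4 + 1/32 = 0.28125.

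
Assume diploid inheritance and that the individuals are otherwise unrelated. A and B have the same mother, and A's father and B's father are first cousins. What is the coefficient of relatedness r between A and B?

With two independent routes of shared ancestry, r is the sum of the two contributions.
A and B are related in two ways: half-sibs through their shared mother (r = 1/4) and second cousins through their fathers (r = 1/32).
r = 1/4 + 1/32 = 9/32 = 0.28125.

0.28125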